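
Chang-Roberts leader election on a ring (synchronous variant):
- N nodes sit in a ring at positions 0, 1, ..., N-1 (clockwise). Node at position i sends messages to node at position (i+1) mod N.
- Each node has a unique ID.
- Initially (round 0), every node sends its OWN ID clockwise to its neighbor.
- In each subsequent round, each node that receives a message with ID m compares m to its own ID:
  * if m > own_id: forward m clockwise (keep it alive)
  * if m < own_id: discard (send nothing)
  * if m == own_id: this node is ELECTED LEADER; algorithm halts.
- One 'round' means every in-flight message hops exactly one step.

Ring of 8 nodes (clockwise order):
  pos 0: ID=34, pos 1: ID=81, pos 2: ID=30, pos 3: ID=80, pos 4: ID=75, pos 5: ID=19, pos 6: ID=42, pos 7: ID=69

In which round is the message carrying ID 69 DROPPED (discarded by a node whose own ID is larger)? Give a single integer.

Round 1: pos1(id81) recv 34: drop; pos2(id30) recv 81: fwd; pos3(id80) recv 30: drop; pos4(id75) recv 80: fwd; pos5(id19) recv 75: fwd; pos6(id42) recv 19: drop; pos7(id69) recv 42: drop; pos0(id34) recv 69: fwd
Round 2: pos3(id80) recv 81: fwd; pos5(id19) recv 80: fwd; pos6(id42) recv 75: fwd; pos1(id81) recv 69: drop
Round 3: pos4(id75) recv 81: fwd; pos6(id42) recv 80: fwd; pos7(id69) recv 75: fwd
Round 4: pos5(id19) recv 81: fwd; pos7(id69) recv 80: fwd; pos0(id34) recv 75: fwd
Round 5: pos6(id42) recv 81: fwd; pos0(id34) recv 80: fwd; pos1(id81) recv 75: drop
Round 6: pos7(id69) recv 81: fwd; pos1(id81) recv 80: drop
Round 7: pos0(id34) recv 81: fwd
Round 8: pos1(id81) recv 81: ELECTED
Message ID 69 originates at pos 7; dropped at pos 1 in round 2

Answer: 2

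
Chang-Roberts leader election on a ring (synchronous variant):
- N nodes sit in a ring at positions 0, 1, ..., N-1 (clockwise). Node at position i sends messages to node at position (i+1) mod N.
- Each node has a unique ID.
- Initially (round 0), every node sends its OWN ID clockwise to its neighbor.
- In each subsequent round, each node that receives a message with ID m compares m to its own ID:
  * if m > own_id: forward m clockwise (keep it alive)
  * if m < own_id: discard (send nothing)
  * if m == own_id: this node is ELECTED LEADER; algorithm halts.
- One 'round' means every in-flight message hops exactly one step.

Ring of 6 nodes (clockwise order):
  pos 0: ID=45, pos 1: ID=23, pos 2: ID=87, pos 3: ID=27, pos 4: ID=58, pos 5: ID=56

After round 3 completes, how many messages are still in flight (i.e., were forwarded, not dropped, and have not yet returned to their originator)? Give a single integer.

Answer: 2

Derivation:
Round 1: pos1(id23) recv 45: fwd; pos2(id87) recv 23: drop; pos3(id27) recv 87: fwd; pos4(id58) recv 27: drop; pos5(id56) recv 58: fwd; pos0(id45) recv 56: fwd
Round 2: pos2(id87) recv 45: drop; pos4(id58) recv 87: fwd; pos0(id45) recv 58: fwd; pos1(id23) recv 56: fwd
Round 3: pos5(id56) recv 87: fwd; pos1(id23) recv 58: fwd; pos2(id87) recv 56: drop
After round 3: 2 messages still in flight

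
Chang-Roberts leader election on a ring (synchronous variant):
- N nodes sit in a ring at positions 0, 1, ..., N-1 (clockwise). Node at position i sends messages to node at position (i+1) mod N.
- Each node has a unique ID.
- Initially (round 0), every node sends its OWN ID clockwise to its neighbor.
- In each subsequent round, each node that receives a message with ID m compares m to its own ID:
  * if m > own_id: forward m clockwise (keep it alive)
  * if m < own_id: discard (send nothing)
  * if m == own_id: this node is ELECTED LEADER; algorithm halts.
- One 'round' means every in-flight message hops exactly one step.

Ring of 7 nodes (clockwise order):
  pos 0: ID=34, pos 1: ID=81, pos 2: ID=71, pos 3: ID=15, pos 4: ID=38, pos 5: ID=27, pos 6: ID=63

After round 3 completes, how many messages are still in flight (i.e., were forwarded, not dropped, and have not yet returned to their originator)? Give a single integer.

Round 1: pos1(id81) recv 34: drop; pos2(id71) recv 81: fwd; pos3(id15) recv 71: fwd; pos4(id38) recv 15: drop; pos5(id27) recv 38: fwd; pos6(id63) recv 27: drop; pos0(id34) recv 63: fwd
Round 2: pos3(id15) recv 81: fwd; pos4(id38) recv 71: fwd; pos6(id63) recv 38: drop; pos1(id81) recv 63: drop
Round 3: pos4(id38) recv 81: fwd; pos5(id27) recv 71: fwd
After round 3: 2 messages still in flight

Answer: 2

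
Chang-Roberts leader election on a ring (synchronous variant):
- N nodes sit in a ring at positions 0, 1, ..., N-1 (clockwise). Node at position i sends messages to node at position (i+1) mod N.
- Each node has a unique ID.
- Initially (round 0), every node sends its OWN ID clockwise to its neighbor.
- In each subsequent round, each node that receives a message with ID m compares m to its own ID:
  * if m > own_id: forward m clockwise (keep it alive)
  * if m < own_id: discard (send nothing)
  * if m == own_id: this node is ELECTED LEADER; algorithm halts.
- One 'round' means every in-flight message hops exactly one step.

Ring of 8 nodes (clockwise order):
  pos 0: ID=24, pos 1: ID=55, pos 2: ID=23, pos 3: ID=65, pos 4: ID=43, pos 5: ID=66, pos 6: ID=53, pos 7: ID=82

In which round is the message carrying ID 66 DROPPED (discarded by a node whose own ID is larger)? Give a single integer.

Answer: 2

Derivation:
Round 1: pos1(id55) recv 24: drop; pos2(id23) recv 55: fwd; pos3(id65) recv 23: drop; pos4(id43) recv 65: fwd; pos5(id66) recv 43: drop; pos6(id53) recv 66: fwd; pos7(id82) recv 53: drop; pos0(id24) recv 82: fwd
Round 2: pos3(id65) recv 55: drop; pos5(id66) recv 65: drop; pos7(id82) recv 66: drop; pos1(id55) recv 82: fwd
Round 3: pos2(id23) recv 82: fwd
Round 4: pos3(id65) recv 82: fwd
Round 5: pos4(id43) recv 82: fwd
Round 6: pos5(id66) recv 82: fwd
Round 7: pos6(id53) recv 82: fwd
Round 8: pos7(id82) recv 82: ELECTED
Message ID 66 originates at pos 5; dropped at pos 7 in round 2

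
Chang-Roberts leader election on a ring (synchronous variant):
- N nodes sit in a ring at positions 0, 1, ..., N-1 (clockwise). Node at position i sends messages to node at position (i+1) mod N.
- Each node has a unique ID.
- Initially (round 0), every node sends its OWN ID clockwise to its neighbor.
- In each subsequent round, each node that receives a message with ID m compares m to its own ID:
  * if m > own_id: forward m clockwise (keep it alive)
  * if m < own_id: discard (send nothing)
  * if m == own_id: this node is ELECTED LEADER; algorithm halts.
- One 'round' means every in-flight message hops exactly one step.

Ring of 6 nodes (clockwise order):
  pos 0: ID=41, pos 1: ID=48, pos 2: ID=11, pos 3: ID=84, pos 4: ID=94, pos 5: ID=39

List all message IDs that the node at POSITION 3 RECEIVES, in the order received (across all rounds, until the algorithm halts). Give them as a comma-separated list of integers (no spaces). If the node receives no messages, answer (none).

Round 1: pos1(id48) recv 41: drop; pos2(id11) recv 48: fwd; pos3(id84) recv 11: drop; pos4(id94) recv 84: drop; pos5(id39) recv 94: fwd; pos0(id41) recv 39: drop
Round 2: pos3(id84) recv 48: drop; pos0(id41) recv 94: fwd
Round 3: pos1(id48) recv 94: fwd
Round 4: pos2(id11) recv 94: fwd
Round 5: pos3(id84) recv 94: fwd
Round 6: pos4(id94) recv 94: ELECTED

Answer: 11,48,94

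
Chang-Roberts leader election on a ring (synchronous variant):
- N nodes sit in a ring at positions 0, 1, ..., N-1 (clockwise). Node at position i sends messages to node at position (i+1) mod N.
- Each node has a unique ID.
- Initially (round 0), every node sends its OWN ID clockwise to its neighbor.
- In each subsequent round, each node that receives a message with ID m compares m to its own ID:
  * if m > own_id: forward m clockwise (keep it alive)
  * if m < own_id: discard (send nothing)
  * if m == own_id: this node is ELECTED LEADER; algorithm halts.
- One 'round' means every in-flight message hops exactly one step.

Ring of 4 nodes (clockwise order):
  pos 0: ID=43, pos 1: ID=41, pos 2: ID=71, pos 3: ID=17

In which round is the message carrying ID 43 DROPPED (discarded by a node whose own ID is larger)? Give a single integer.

Answer: 2

Derivation:
Round 1: pos1(id41) recv 43: fwd; pos2(id71) recv 41: drop; pos3(id17) recv 71: fwd; pos0(id43) recv 17: drop
Round 2: pos2(id71) recv 43: drop; pos0(id43) recv 71: fwd
Round 3: pos1(id41) recv 71: fwd
Round 4: pos2(id71) recv 71: ELECTED
Message ID 43 originates at pos 0; dropped at pos 2 in round 2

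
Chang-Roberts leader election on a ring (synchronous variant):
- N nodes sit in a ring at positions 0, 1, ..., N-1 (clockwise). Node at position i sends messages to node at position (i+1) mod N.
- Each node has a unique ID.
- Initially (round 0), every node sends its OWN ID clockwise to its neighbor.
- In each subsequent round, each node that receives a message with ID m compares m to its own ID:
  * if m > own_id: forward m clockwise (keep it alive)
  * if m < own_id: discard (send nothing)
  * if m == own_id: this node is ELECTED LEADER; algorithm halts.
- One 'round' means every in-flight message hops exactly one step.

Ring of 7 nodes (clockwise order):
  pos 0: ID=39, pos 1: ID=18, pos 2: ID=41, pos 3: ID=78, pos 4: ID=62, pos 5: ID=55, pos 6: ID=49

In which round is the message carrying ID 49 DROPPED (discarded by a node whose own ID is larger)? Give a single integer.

Round 1: pos1(id18) recv 39: fwd; pos2(id41) recv 18: drop; pos3(id78) recv 41: drop; pos4(id62) recv 78: fwd; pos5(id55) recv 62: fwd; pos6(id49) recv 55: fwd; pos0(id39) recv 49: fwd
Round 2: pos2(id41) recv 39: drop; pos5(id55) recv 78: fwd; pos6(id49) recv 62: fwd; pos0(id39) recv 55: fwd; pos1(id18) recv 49: fwd
Round 3: pos6(id49) recv 78: fwd; pos0(id39) recv 62: fwd; pos1(id18) recv 55: fwd; pos2(id41) recv 49: fwd
Round 4: pos0(id39) recv 78: fwd; pos1(id18) recv 62: fwd; pos2(id41) recv 55: fwd; pos3(id78) recv 49: drop
Round 5: pos1(id18) recv 78: fwd; pos2(id41) recv 62: fwd; pos3(id78) recv 55: drop
Round 6: pos2(id41) recv 78: fwd; pos3(id78) recv 62: drop
Round 7: pos3(id78) recv 78: ELECTED
Message ID 49 originates at pos 6; dropped at pos 3 in round 4

Answer: 4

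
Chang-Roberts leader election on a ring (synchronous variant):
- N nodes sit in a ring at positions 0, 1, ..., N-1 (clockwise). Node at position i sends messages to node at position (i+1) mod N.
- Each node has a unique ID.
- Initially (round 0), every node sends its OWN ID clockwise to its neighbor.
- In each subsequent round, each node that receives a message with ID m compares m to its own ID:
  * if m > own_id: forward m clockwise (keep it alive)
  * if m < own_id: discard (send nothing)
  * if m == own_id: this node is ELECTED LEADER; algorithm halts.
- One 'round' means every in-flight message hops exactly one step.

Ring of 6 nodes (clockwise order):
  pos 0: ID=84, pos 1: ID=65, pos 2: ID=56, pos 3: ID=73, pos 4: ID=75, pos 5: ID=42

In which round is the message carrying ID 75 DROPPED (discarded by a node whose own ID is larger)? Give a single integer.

Answer: 2

Derivation:
Round 1: pos1(id65) recv 84: fwd; pos2(id56) recv 65: fwd; pos3(id73) recv 56: drop; pos4(id75) recv 73: drop; pos5(id42) recv 75: fwd; pos0(id84) recv 42: drop
Round 2: pos2(id56) recv 84: fwd; pos3(id73) recv 65: drop; pos0(id84) recv 75: drop
Round 3: pos3(id73) recv 84: fwd
Round 4: pos4(id75) recv 84: fwd
Round 5: pos5(id42) recv 84: fwd
Round 6: pos0(id84) recv 84: ELECTED
Message ID 75 originates at pos 4; dropped at pos 0 in round 2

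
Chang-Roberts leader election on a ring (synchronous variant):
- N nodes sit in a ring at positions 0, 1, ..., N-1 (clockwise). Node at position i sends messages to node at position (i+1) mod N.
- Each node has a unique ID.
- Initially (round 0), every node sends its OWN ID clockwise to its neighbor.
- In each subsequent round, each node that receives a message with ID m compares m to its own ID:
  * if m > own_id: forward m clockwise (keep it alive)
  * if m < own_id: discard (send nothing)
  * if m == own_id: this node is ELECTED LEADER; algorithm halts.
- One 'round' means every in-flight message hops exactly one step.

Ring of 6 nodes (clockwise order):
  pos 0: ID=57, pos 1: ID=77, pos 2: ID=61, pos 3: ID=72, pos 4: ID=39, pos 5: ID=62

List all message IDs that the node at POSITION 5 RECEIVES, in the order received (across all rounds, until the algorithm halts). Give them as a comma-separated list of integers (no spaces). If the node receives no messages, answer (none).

Round 1: pos1(id77) recv 57: drop; pos2(id61) recv 77: fwd; pos3(id72) recv 61: drop; pos4(id39) recv 72: fwd; pos5(id62) recv 39: drop; pos0(id57) recv 62: fwd
Round 2: pos3(id72) recv 77: fwd; pos5(id62) recv 72: fwd; pos1(id77) recv 62: drop
Round 3: pos4(id39) recv 77: fwd; pos0(id57) recv 72: fwd
Round 4: pos5(id62) recv 77: fwd; pos1(id77) recv 72: drop
Round 5: pos0(id57) recv 77: fwd
Round 6: pos1(id77) recv 77: ELECTED

Answer: 39,72,77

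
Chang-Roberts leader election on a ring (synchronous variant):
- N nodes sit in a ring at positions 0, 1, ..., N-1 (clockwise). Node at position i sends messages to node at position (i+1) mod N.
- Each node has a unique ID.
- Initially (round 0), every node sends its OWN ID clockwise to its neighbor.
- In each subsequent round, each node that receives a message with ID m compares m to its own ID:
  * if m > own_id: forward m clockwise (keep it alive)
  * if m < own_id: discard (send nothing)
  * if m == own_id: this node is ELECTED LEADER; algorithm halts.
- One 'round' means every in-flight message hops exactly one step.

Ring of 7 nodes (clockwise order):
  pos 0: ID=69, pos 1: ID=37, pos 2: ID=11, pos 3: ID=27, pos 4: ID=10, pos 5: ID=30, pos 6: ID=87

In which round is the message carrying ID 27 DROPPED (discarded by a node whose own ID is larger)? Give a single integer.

Round 1: pos1(id37) recv 69: fwd; pos2(id11) recv 37: fwd; pos3(id27) recv 11: drop; pos4(id10) recv 27: fwd; pos5(id30) recv 10: drop; pos6(id87) recv 30: drop; pos0(id69) recv 87: fwd
Round 2: pos2(id11) recv 69: fwd; pos3(id27) recv 37: fwd; pos5(id30) recv 27: drop; pos1(id37) recv 87: fwd
Round 3: pos3(id27) recv 69: fwd; pos4(id10) recv 37: fwd; pos2(id11) recv 87: fwd
Round 4: pos4(id10) recv 69: fwd; pos5(id30) recv 37: fwd; pos3(id27) recv 87: fwd
Round 5: pos5(id30) recv 69: fwd; pos6(id87) recv 37: drop; pos4(id10) recv 87: fwd
Round 6: pos6(id87) recv 69: drop; pos5(id30) recv 87: fwd
Round 7: pos6(id87) recv 87: ELECTED
Message ID 27 originates at pos 3; dropped at pos 5 in round 2

Answer: 2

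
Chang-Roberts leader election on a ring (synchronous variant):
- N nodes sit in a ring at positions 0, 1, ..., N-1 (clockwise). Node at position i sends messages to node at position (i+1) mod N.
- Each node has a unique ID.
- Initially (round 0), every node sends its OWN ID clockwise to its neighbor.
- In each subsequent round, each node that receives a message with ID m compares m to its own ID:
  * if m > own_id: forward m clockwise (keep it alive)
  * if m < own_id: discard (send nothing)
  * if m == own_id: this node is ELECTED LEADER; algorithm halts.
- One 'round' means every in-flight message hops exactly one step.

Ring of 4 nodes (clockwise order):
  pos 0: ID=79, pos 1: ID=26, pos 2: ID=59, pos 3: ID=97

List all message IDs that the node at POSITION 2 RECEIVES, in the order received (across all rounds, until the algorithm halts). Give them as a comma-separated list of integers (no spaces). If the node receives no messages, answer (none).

Round 1: pos1(id26) recv 79: fwd; pos2(id59) recv 26: drop; pos3(id97) recv 59: drop; pos0(id79) recv 97: fwd
Round 2: pos2(id59) recv 79: fwd; pos1(id26) recv 97: fwd
Round 3: pos3(id97) recv 79: drop; pos2(id59) recv 97: fwd
Round 4: pos3(id97) recv 97: ELECTED

Answer: 26,79,97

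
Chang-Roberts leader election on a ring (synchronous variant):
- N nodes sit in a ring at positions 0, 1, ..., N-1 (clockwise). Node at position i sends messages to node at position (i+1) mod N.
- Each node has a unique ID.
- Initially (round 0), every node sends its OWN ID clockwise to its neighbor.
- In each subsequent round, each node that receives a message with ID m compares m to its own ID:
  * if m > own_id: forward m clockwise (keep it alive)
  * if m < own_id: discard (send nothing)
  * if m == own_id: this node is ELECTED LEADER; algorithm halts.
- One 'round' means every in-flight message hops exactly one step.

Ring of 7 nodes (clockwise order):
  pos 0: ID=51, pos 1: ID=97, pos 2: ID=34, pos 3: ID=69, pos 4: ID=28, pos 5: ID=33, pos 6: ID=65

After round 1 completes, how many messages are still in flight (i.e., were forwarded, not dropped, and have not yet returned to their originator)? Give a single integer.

Round 1: pos1(id97) recv 51: drop; pos2(id34) recv 97: fwd; pos3(id69) recv 34: drop; pos4(id28) recv 69: fwd; pos5(id33) recv 28: drop; pos6(id65) recv 33: drop; pos0(id51) recv 65: fwd
After round 1: 3 messages still in flight

Answer: 3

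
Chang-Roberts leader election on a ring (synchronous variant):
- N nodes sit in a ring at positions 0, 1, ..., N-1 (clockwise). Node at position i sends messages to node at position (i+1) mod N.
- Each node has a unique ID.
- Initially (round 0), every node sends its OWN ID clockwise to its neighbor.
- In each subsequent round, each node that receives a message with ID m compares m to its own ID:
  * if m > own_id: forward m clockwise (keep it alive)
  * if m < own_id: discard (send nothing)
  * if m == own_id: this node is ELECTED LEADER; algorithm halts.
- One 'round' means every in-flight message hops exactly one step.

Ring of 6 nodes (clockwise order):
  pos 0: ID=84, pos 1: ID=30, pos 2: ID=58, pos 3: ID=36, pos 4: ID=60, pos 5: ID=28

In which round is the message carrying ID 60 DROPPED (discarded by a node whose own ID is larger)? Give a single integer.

Answer: 2

Derivation:
Round 1: pos1(id30) recv 84: fwd; pos2(id58) recv 30: drop; pos3(id36) recv 58: fwd; pos4(id60) recv 36: drop; pos5(id28) recv 60: fwd; pos0(id84) recv 28: drop
Round 2: pos2(id58) recv 84: fwd; pos4(id60) recv 58: drop; pos0(id84) recv 60: drop
Round 3: pos3(id36) recv 84: fwd
Round 4: pos4(id60) recv 84: fwd
Round 5: pos5(id28) recv 84: fwd
Round 6: pos0(id84) recv 84: ELECTED
Message ID 60 originates at pos 4; dropped at pos 0 in round 2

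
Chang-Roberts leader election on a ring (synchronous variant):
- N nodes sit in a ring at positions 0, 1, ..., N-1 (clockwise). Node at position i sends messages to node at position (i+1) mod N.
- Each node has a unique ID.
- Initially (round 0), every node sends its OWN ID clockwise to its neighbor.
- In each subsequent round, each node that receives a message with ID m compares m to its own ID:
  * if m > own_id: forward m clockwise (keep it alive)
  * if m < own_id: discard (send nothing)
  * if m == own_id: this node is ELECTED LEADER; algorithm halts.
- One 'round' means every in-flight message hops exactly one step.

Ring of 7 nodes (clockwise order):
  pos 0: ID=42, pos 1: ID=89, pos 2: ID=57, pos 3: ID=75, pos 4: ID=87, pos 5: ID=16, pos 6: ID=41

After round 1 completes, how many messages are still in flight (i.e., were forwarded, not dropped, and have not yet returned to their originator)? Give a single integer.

Round 1: pos1(id89) recv 42: drop; pos2(id57) recv 89: fwd; pos3(id75) recv 57: drop; pos4(id87) recv 75: drop; pos5(id16) recv 87: fwd; pos6(id41) recv 16: drop; pos0(id42) recv 41: drop
After round 1: 2 messages still in flight

Answer: 2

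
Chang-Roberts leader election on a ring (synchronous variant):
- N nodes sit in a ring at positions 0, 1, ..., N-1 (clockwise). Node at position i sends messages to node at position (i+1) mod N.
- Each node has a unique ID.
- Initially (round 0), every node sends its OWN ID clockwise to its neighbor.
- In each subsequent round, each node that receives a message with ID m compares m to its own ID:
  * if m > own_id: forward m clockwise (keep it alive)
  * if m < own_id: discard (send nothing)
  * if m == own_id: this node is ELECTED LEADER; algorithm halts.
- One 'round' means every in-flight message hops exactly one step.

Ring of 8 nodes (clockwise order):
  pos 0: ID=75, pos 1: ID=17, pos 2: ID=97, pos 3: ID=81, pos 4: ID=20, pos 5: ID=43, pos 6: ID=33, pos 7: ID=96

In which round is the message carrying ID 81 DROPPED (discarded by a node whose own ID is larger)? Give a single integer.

Answer: 4

Derivation:
Round 1: pos1(id17) recv 75: fwd; pos2(id97) recv 17: drop; pos3(id81) recv 97: fwd; pos4(id20) recv 81: fwd; pos5(id43) recv 20: drop; pos6(id33) recv 43: fwd; pos7(id96) recv 33: drop; pos0(id75) recv 96: fwd
Round 2: pos2(id97) recv 75: drop; pos4(id20) recv 97: fwd; pos5(id43) recv 81: fwd; pos7(id96) recv 43: drop; pos1(id17) recv 96: fwd
Round 3: pos5(id43) recv 97: fwd; pos6(id33) recv 81: fwd; pos2(id97) recv 96: drop
Round 4: pos6(id33) recv 97: fwd; pos7(id96) recv 81: drop
Round 5: pos7(id96) recv 97: fwd
Round 6: pos0(id75) recv 97: fwd
Round 7: pos1(id17) recv 97: fwd
Round 8: pos2(id97) recv 97: ELECTED
Message ID 81 originates at pos 3; dropped at pos 7 in round 4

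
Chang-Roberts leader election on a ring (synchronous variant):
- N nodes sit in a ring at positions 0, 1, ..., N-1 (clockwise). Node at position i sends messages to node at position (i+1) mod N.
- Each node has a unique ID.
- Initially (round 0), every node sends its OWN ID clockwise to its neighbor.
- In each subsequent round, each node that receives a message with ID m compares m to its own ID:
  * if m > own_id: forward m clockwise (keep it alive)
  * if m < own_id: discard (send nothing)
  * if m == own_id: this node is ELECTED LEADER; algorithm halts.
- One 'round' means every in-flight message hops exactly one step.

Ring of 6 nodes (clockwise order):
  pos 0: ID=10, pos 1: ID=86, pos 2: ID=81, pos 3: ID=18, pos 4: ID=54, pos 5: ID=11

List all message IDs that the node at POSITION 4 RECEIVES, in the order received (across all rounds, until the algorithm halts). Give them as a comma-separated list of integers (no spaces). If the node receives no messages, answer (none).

Answer: 18,81,86

Derivation:
Round 1: pos1(id86) recv 10: drop; pos2(id81) recv 86: fwd; pos3(id18) recv 81: fwd; pos4(id54) recv 18: drop; pos5(id11) recv 54: fwd; pos0(id10) recv 11: fwd
Round 2: pos3(id18) recv 86: fwd; pos4(id54) recv 81: fwd; pos0(id10) recv 54: fwd; pos1(id86) recv 11: drop
Round 3: pos4(id54) recv 86: fwd; pos5(id11) recv 81: fwd; pos1(id86) recv 54: drop
Round 4: pos5(id11) recv 86: fwd; pos0(id10) recv 81: fwd
Round 5: pos0(id10) recv 86: fwd; pos1(id86) recv 81: drop
Round 6: pos1(id86) recv 86: ELECTED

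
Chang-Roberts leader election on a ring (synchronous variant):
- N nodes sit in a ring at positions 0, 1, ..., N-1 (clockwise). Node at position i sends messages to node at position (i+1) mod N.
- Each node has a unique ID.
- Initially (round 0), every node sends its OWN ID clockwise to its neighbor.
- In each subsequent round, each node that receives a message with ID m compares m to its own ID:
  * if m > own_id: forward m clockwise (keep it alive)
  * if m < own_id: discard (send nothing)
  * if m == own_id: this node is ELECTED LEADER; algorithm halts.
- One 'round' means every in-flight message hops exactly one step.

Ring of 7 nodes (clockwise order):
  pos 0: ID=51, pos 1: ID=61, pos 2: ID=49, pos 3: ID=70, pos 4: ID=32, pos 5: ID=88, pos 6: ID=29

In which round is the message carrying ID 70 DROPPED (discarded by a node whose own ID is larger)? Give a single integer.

Round 1: pos1(id61) recv 51: drop; pos2(id49) recv 61: fwd; pos3(id70) recv 49: drop; pos4(id32) recv 70: fwd; pos5(id88) recv 32: drop; pos6(id29) recv 88: fwd; pos0(id51) recv 29: drop
Round 2: pos3(id70) recv 61: drop; pos5(id88) recv 70: drop; pos0(id51) recv 88: fwd
Round 3: pos1(id61) recv 88: fwd
Round 4: pos2(id49) recv 88: fwd
Round 5: pos3(id70) recv 88: fwd
Round 6: pos4(id32) recv 88: fwd
Round 7: pos5(id88) recv 88: ELECTED
Message ID 70 originates at pos 3; dropped at pos 5 in round 2

Answer: 2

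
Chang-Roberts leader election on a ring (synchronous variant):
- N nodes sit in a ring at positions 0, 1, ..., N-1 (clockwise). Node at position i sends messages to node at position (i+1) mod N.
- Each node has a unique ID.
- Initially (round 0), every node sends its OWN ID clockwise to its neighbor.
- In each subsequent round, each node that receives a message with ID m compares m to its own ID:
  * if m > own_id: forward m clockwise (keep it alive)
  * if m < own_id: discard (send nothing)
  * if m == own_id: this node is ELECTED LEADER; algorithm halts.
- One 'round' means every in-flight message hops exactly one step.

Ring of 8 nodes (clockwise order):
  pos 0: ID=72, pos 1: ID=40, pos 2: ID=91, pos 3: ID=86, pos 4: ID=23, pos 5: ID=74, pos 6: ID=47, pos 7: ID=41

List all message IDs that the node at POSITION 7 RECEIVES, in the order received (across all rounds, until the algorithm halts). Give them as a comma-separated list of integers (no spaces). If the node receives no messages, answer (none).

Answer: 47,74,86,91

Derivation:
Round 1: pos1(id40) recv 72: fwd; pos2(id91) recv 40: drop; pos3(id86) recv 91: fwd; pos4(id23) recv 86: fwd; pos5(id74) recv 23: drop; pos6(id47) recv 74: fwd; pos7(id41) recv 47: fwd; pos0(id72) recv 41: drop
Round 2: pos2(id91) recv 72: drop; pos4(id23) recv 91: fwd; pos5(id74) recv 86: fwd; pos7(id41) recv 74: fwd; pos0(id72) recv 47: drop
Round 3: pos5(id74) recv 91: fwd; pos6(id47) recv 86: fwd; pos0(id72) recv 74: fwd
Round 4: pos6(id47) recv 91: fwd; pos7(id41) recv 86: fwd; pos1(id40) recv 74: fwd
Round 5: pos7(id41) recv 91: fwd; pos0(id72) recv 86: fwd; pos2(id91) recv 74: drop
Round 6: pos0(id72) recv 91: fwd; pos1(id40) recv 86: fwd
Round 7: pos1(id40) recv 91: fwd; pos2(id91) recv 86: drop
Round 8: pos2(id91) recv 91: ELECTED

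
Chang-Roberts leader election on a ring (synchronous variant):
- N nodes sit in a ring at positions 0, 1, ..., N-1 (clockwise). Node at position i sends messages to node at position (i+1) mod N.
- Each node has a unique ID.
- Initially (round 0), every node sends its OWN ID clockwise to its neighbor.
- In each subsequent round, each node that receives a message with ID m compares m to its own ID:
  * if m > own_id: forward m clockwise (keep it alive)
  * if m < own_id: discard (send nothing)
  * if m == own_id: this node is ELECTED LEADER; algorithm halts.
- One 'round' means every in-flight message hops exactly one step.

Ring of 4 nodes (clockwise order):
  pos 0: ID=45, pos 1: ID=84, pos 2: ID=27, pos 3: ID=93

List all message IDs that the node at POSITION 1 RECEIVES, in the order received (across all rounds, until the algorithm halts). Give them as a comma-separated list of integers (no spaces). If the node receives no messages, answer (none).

Answer: 45,93

Derivation:
Round 1: pos1(id84) recv 45: drop; pos2(id27) recv 84: fwd; pos3(id93) recv 27: drop; pos0(id45) recv 93: fwd
Round 2: pos3(id93) recv 84: drop; pos1(id84) recv 93: fwd
Round 3: pos2(id27) recv 93: fwd
Round 4: pos3(id93) recv 93: ELECTED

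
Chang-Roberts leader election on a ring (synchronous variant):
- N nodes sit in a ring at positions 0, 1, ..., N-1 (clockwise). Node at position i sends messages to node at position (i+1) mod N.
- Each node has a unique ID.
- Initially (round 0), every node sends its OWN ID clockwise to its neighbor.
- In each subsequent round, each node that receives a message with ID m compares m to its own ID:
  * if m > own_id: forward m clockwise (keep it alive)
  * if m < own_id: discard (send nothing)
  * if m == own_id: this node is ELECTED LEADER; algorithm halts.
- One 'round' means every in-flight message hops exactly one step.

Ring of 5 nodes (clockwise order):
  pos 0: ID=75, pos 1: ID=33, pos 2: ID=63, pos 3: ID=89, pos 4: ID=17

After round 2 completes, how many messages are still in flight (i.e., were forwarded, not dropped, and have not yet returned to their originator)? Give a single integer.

Round 1: pos1(id33) recv 75: fwd; pos2(id63) recv 33: drop; pos3(id89) recv 63: drop; pos4(id17) recv 89: fwd; pos0(id75) recv 17: drop
Round 2: pos2(id63) recv 75: fwd; pos0(id75) recv 89: fwd
After round 2: 2 messages still in flight

Answer: 2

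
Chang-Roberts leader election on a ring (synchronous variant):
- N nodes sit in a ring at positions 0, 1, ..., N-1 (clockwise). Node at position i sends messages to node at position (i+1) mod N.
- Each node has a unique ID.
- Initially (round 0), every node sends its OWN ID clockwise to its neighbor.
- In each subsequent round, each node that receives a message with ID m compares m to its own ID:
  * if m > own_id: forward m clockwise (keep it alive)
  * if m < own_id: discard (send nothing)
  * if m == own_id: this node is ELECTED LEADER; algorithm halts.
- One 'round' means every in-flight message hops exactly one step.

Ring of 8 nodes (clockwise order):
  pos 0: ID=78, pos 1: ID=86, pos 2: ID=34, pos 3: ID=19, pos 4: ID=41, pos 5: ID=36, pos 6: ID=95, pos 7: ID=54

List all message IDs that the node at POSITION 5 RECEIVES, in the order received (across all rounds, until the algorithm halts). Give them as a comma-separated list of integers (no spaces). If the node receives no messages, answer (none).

Round 1: pos1(id86) recv 78: drop; pos2(id34) recv 86: fwd; pos3(id19) recv 34: fwd; pos4(id41) recv 19: drop; pos5(id36) recv 41: fwd; pos6(id95) recv 36: drop; pos7(id54) recv 95: fwd; pos0(id78) recv 54: drop
Round 2: pos3(id19) recv 86: fwd; pos4(id41) recv 34: drop; pos6(id95) recv 41: drop; pos0(id78) recv 95: fwd
Round 3: pos4(id41) recv 86: fwd; pos1(id86) recv 95: fwd
Round 4: pos5(id36) recv 86: fwd; pos2(id34) recv 95: fwd
Round 5: pos6(id95) recv 86: drop; pos3(id19) recv 95: fwd
Round 6: pos4(id41) recv 95: fwd
Round 7: pos5(id36) recv 95: fwd
Round 8: pos6(id95) recv 95: ELECTED

Answer: 41,86,95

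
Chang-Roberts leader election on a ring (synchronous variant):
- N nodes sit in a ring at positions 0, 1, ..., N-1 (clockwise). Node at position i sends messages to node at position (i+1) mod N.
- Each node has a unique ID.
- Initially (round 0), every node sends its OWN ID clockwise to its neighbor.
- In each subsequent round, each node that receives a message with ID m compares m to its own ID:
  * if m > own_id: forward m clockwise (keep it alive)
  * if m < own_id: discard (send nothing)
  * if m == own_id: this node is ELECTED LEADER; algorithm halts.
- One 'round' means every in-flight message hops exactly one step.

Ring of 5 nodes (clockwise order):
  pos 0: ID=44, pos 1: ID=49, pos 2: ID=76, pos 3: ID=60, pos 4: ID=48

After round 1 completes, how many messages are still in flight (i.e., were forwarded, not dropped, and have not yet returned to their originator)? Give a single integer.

Round 1: pos1(id49) recv 44: drop; pos2(id76) recv 49: drop; pos3(id60) recv 76: fwd; pos4(id48) recv 60: fwd; pos0(id44) recv 48: fwd
After round 1: 3 messages still in flight

Answer: 3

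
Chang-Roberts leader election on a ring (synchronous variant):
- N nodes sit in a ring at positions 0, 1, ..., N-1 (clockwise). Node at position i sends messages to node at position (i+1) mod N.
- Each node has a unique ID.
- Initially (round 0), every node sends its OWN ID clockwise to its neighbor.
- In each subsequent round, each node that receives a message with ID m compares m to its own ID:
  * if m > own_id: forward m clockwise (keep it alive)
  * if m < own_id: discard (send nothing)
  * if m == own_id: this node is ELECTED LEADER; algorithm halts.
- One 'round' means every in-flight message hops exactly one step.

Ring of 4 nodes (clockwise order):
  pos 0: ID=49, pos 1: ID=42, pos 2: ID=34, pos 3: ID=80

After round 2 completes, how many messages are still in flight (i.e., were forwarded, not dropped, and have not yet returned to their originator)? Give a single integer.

Answer: 2

Derivation:
Round 1: pos1(id42) recv 49: fwd; pos2(id34) recv 42: fwd; pos3(id80) recv 34: drop; pos0(id49) recv 80: fwd
Round 2: pos2(id34) recv 49: fwd; pos3(id80) recv 42: drop; pos1(id42) recv 80: fwd
After round 2: 2 messages still in flight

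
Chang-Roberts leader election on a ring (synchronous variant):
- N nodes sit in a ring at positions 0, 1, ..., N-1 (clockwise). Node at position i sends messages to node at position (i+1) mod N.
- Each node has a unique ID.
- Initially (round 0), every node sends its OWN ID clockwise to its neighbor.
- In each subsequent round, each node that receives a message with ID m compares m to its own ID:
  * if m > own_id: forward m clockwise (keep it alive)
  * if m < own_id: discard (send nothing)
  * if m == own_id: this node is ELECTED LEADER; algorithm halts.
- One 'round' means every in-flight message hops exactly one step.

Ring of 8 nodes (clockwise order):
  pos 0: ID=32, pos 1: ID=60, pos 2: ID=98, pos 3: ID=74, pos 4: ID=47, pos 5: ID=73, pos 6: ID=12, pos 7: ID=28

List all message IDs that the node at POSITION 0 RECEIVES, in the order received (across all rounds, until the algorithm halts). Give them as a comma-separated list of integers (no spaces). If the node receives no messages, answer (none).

Answer: 28,73,74,98

Derivation:
Round 1: pos1(id60) recv 32: drop; pos2(id98) recv 60: drop; pos3(id74) recv 98: fwd; pos4(id47) recv 74: fwd; pos5(id73) recv 47: drop; pos6(id12) recv 73: fwd; pos7(id28) recv 12: drop; pos0(id32) recv 28: drop
Round 2: pos4(id47) recv 98: fwd; pos5(id73) recv 74: fwd; pos7(id28) recv 73: fwd
Round 3: pos5(id73) recv 98: fwd; pos6(id12) recv 74: fwd; pos0(id32) recv 73: fwd
Round 4: pos6(id12) recv 98: fwd; pos7(id28) recv 74: fwd; pos1(id60) recv 73: fwd
Round 5: pos7(id28) recv 98: fwd; pos0(id32) recv 74: fwd; pos2(id98) recv 73: drop
Round 6: pos0(id32) recv 98: fwd; pos1(id60) recv 74: fwd
Round 7: pos1(id60) recv 98: fwd; pos2(id98) recv 74: drop
Round 8: pos2(id98) recv 98: ELECTED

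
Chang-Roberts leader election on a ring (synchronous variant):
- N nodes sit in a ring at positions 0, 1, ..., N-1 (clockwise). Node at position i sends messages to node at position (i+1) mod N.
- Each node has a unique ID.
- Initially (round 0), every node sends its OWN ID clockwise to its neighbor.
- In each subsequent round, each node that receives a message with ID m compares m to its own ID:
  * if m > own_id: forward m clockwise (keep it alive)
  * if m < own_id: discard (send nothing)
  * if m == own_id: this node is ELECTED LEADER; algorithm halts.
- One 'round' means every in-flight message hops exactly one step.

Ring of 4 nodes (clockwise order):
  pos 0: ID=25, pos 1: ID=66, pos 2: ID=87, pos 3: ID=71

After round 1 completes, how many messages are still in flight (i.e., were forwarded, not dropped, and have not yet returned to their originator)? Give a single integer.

Answer: 2

Derivation:
Round 1: pos1(id66) recv 25: drop; pos2(id87) recv 66: drop; pos3(id71) recv 87: fwd; pos0(id25) recv 71: fwd
After round 1: 2 messages still in flight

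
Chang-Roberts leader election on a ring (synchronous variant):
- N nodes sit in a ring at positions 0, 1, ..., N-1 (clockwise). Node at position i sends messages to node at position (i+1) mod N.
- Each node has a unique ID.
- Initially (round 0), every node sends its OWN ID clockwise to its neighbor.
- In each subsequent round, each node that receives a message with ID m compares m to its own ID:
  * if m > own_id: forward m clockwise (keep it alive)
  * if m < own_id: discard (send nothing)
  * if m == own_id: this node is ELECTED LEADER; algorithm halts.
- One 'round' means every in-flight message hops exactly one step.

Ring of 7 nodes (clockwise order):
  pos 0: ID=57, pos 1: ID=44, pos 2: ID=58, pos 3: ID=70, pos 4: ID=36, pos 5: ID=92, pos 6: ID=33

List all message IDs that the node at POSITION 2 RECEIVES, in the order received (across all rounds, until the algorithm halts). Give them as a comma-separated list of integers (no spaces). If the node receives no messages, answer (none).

Round 1: pos1(id44) recv 57: fwd; pos2(id58) recv 44: drop; pos3(id70) recv 58: drop; pos4(id36) recv 70: fwd; pos5(id92) recv 36: drop; pos6(id33) recv 92: fwd; pos0(id57) recv 33: drop
Round 2: pos2(id58) recv 57: drop; pos5(id92) recv 70: drop; pos0(id57) recv 92: fwd
Round 3: pos1(id44) recv 92: fwd
Round 4: pos2(id58) recv 92: fwd
Round 5: pos3(id70) recv 92: fwd
Round 6: pos4(id36) recv 92: fwd
Round 7: pos5(id92) recv 92: ELECTED

Answer: 44,57,92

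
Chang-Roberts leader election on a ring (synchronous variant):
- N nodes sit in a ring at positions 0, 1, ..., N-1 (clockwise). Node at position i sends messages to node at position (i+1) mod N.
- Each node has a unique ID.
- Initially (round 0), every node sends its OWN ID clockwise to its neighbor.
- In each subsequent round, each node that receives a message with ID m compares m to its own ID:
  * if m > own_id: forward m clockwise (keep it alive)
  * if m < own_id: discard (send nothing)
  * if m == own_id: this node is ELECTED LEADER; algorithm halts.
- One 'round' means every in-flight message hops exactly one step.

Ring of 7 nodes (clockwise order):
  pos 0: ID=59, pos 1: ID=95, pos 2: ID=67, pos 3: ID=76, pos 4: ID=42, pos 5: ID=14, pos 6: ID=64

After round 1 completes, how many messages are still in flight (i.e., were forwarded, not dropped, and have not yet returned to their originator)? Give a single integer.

Round 1: pos1(id95) recv 59: drop; pos2(id67) recv 95: fwd; pos3(id76) recv 67: drop; pos4(id42) recv 76: fwd; pos5(id14) recv 42: fwd; pos6(id64) recv 14: drop; pos0(id59) recv 64: fwd
After round 1: 4 messages still in flight

Answer: 4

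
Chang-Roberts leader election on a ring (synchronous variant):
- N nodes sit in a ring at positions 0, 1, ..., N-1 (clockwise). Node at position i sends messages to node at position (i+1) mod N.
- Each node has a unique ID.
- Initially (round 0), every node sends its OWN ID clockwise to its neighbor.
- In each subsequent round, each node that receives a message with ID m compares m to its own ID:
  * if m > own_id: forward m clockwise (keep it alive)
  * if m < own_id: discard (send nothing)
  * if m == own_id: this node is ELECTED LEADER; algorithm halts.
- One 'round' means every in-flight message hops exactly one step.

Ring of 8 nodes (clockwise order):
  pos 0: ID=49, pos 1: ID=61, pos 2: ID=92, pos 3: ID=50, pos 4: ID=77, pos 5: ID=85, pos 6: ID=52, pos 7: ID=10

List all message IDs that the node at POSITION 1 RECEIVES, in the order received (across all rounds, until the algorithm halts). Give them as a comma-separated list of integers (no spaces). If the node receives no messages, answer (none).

Round 1: pos1(id61) recv 49: drop; pos2(id92) recv 61: drop; pos3(id50) recv 92: fwd; pos4(id77) recv 50: drop; pos5(id85) recv 77: drop; pos6(id52) recv 85: fwd; pos7(id10) recv 52: fwd; pos0(id49) recv 10: drop
Round 2: pos4(id77) recv 92: fwd; pos7(id10) recv 85: fwd; pos0(id49) recv 52: fwd
Round 3: pos5(id85) recv 92: fwd; pos0(id49) recv 85: fwd; pos1(id61) recv 52: drop
Round 4: pos6(id52) recv 92: fwd; pos1(id61) recv 85: fwd
Round 5: pos7(id10) recv 92: fwd; pos2(id92) recv 85: drop
Round 6: pos0(id49) recv 92: fwd
Round 7: pos1(id61) recv 92: fwd
Round 8: pos2(id92) recv 92: ELECTED

Answer: 49,52,85,92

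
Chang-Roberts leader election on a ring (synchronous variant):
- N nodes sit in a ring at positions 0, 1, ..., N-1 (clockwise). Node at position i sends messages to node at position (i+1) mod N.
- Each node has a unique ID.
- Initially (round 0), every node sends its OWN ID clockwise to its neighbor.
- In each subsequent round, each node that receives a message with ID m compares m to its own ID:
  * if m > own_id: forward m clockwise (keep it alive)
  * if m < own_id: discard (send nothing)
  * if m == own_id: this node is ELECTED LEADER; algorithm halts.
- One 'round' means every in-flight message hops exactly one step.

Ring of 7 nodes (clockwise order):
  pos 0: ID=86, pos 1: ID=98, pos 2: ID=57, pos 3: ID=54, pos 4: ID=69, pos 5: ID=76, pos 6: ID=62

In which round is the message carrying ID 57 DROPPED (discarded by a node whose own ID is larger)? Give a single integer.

Round 1: pos1(id98) recv 86: drop; pos2(id57) recv 98: fwd; pos3(id54) recv 57: fwd; pos4(id69) recv 54: drop; pos5(id76) recv 69: drop; pos6(id62) recv 76: fwd; pos0(id86) recv 62: drop
Round 2: pos3(id54) recv 98: fwd; pos4(id69) recv 57: drop; pos0(id86) recv 76: drop
Round 3: pos4(id69) recv 98: fwd
Round 4: pos5(id76) recv 98: fwd
Round 5: pos6(id62) recv 98: fwd
Round 6: pos0(id86) recv 98: fwd
Round 7: pos1(id98) recv 98: ELECTED
Message ID 57 originates at pos 2; dropped at pos 4 in round 2

Answer: 2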